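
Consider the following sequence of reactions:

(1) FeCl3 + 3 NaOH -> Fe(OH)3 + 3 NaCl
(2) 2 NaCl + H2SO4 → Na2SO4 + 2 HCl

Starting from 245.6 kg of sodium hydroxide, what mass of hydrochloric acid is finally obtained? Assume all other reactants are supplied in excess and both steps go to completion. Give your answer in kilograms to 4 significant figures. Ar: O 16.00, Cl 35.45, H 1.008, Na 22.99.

223.9 kg

M(NaOH) = 22.99 + 16.00 + 1.008 = 39.998 g/mol.
M(HCl) = 1.008 + 35.45 = 36.458 g/mol.
245.6 kg = 245600 g.
n(NaOH) = 245600 / 39.998 = 6140.3 mol.
Step 1 gives a 3:3 ratio of NaOH to NaCl, so n(NaCl) = 6140.3 mol.
In step 2 the NaCl:HCl ratio is 2:2, so n(HCl) = 6140.3 mol.
Mass of HCl = 6140.3 × 36.458 = 223860 g = 223.9 kg.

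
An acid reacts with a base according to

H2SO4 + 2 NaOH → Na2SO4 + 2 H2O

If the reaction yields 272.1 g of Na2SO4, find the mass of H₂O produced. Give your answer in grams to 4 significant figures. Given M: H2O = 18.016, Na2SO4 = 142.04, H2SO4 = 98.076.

n(Na2SO4) = 272.10 g / 142.04 g/mol = 1.9157 mol.
From the equation the Na2SO4:H2O mole ratio is 1:2, so n(H2O) = 1.9157 × 2/1 = 3.8313 mol.
Mass of H2O = 3.8313 mol × 18.016 g/mol = 69.025 g.

69.02 g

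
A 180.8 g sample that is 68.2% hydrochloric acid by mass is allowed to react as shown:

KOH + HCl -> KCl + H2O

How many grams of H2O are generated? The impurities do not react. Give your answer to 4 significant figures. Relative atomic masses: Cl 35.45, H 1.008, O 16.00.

Mass of pure HCl = 180.8 g × 0.682 = 123.31 g.
M(HCl) = 1.008 + 35.45 = 36.458 g/mol.
M(H2O) = 2(1.008) + 16.00 = 18.016 g/mol.
n(HCl) = 123.31 g / 36.458 g/mol = 3.3821 mol.
From the equation the HCl:H2O mole ratio is 1:1, so n(H2O) = 3.3821 × 1/1 = 3.3821 mol.
Mass of H2O = 3.3821 mol × 18.016 g/mol = 60.932 g.

60.93 g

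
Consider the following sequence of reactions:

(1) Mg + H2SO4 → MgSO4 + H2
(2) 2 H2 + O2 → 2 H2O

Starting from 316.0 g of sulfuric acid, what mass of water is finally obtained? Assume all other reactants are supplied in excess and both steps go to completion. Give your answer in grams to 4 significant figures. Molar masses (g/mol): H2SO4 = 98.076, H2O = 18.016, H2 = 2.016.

58.05 g

n(H2SO4) = 316.00 / 98.076 = 3.2220 mol.
Step 1 gives a 1:1 ratio of H2SO4 to H2, so n(H2) = 3.2220 mol.
In step 2 the H2:H2O ratio is 2:2, so n(H2O) = 3.2220 mol.
Mass of H2O = 3.2220 × 18.016 = 58.047 g.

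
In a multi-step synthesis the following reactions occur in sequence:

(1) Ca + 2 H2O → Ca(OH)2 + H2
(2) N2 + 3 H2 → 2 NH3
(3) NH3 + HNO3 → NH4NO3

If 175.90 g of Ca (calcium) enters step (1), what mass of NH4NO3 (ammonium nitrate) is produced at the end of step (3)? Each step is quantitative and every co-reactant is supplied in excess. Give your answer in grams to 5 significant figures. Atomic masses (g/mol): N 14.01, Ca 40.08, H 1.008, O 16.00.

M(Ca) = 40.08 g/mol.
M(NH4NO3) = 2(14.01) + 4(1.008) + 3(16.00) = 80.052 g/mol.
n(Ca) = 175.90 / 40.08 = 4.38872 mol.
Reaction (1): Ca→H2 ratio 1:1 ⇒ n(H2) = 4.38872 mol.
Reaction (2): H2→NH3 ratio 3:2 ⇒ n(NH3) = 2.92582 mol.
Reaction (3): NH3→NH4NO3 ratio 1:1 ⇒ n(NH4NO3) = 2.92582 mol.
Mass of NH4NO3 = 2.92582 × 80.052 = 234.217 g.

234.22 g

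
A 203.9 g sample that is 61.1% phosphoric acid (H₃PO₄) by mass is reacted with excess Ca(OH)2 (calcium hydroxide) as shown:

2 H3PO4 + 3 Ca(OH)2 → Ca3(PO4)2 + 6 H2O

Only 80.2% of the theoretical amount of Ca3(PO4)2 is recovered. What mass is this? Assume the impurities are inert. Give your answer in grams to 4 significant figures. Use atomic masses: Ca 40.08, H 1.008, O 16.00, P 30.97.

Pure H3PO4 available = 203.9 g × 0.611 = 124.58 g.
M(H3PO4) = 3(1.008) + 30.97 + 4(16.00) = 97.994 g/mol.
M(Ca3(PO4)2) = 3(40.08) + 2(30.97) + 8(16.00) = 310.18 g/mol.
n(H3PO4) = 124.58 g / 97.994 g/mol = 1.2713 mol.
From the equation the H3PO4:Ca3(PO4)2 mole ratio is 2:1, so n(Ca3(PO4)2) = 1.2713 × 1/2 = 0.63567 mol.
Mass of Ca3(PO4)2 = 0.63567 mol × 310.18 g/mol = 197.17 g.
Actual mass collected = 197.17 g × 0.802 = 158.13 g.

158.1 g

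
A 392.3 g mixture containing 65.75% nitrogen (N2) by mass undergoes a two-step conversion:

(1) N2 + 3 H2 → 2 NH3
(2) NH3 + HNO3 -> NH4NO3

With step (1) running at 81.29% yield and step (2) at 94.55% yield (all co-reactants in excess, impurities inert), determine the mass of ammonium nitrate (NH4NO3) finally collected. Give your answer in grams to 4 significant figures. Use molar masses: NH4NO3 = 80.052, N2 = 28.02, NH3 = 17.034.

1133 g

Pure N2 = 392.3 × 0.6575 = 257.94 g.
n(N2) = 257.94 / 28.02 = 9.2055 mol.
Step 1 (N2:NH3 = 1:2): theoretical n(NH3) = 18.411 mol; at 81.29% yield, n(NH3) = 14.966 mol.
Step 2 (NH3:NH4NO3 = 1:1): theoretical n(NH4NO3) = 14.966 mol, so theoretical mass = 14.966 × 80.052 = 1198.1 g.
At 94.55% yield, actual mass of NH4NO3 = 1198.1 × 0.9455 = 1132.8 g.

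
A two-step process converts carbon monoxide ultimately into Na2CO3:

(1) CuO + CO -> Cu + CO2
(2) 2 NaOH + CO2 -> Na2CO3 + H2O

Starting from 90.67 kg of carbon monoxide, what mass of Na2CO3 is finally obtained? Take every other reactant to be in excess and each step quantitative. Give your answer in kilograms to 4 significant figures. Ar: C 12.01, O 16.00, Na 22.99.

M(CO) = 12.01 + 16.00 = 28.01 g/mol.
M(Na2CO3) = 2(22.99) + 12.01 + 3(16.00) = 105.99 g/mol.
90.67 kg = 90670 g.
n(CO) = 90670 / 28.01 = 3237.1 mol.
Step 1 gives a 1:1 ratio of CO to CO2, so n(CO2) = 3237.1 mol.
In step 2 the CO2:Na2CO3 ratio is 1:1, so n(Na2CO3) = 3237.1 mol.
Mass of Na2CO3 = 3237.1 × 105.99 = 343100 g = 343.1 kg.

343.1 kg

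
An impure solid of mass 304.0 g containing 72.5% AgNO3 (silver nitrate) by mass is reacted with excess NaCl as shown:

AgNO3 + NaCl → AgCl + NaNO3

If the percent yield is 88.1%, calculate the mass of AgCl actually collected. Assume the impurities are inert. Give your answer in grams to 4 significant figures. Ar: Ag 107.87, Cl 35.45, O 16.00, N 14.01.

Pure AgNO3 available = 304.0 g × 0.725 = 220.40 g.
M(AgNO3) = 107.87 + 14.01 + 3(16.00) = 169.88 g/mol.
M(AgCl) = 107.87 + 35.45 = 143.32 g/mol.
n(AgNO3) = 220.40 g / 169.88 g/mol = 1.2974 mol.
From the equation the AgNO3:AgCl mole ratio is 1:1, so n(AgCl) = 1.2974 × 1/1 = 1.2974 mol.
Mass of AgCl = 1.2974 mol × 143.32 g/mol = 185.94 g.
Actual mass collected = 185.94 g × 0.881 = 163.81 g.

163.8 g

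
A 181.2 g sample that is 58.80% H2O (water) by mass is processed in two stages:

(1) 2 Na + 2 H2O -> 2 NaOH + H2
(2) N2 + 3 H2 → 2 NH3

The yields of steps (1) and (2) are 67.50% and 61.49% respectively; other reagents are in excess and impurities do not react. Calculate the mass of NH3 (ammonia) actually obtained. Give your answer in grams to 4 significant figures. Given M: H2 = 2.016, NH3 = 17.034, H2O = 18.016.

Pure H2O = 181.2 × 0.5880 = 106.55 g.
n(H2O) = 106.55 / 18.016 = 5.9139 mol.
Step 1 (H2O:H2 = 2:1): theoretical n(H2) = 2.9570 mol; at 67.50% yield, n(H2) = 1.9960 mol.
Step 2 (H2:NH3 = 3:2): theoretical n(NH3) = 1.3306 mol, so theoretical mass = 1.3306 × 17.034 = 22.666 g.
At 61.49% yield, actual mass of NH3 = 22.666 × 0.6149 = 13.937 g.

13.94 g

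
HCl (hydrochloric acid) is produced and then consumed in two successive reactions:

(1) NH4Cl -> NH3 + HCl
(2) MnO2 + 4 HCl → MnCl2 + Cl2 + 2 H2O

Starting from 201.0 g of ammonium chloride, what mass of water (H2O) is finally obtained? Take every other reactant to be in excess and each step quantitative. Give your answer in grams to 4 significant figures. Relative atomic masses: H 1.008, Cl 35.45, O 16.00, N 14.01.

33.85 g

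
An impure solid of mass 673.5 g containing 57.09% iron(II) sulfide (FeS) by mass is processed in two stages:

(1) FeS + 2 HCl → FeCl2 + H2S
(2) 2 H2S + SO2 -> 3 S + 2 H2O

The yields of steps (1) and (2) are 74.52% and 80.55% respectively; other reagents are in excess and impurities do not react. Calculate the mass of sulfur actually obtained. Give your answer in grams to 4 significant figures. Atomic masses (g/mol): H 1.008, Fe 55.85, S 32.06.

126.3 g

Pure FeS = 673.5 × 0.5709 = 384.50 g.
M(FeS) = 55.85 + 32.06 = 87.91 g/mol.
M(S) = 32.06 g/mol.
n(FeS) = 384.50 / 87.91 = 4.3738 mol.
Step 1 (FeS:H2S = 1:1): theoretical n(H2S) = 4.3738 mol; at 74.52% yield, n(H2S) = 3.2594 mol.
Step 2 (H2S:S = 2:3): theoretical n(S) = 4.8890 mol, so theoretical mass = 4.8890 × 32.06 = 156.74 g.
At 80.55% yield, actual mass of S = 156.74 × 0.8055 = 126.26 g.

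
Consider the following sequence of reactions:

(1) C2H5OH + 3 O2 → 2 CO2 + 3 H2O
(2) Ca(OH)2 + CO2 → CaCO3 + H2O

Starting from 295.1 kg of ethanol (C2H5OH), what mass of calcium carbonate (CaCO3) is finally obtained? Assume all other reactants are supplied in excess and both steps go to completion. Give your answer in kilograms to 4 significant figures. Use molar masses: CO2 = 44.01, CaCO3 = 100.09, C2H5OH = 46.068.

295.1 kg = 295100 g.
n(C2H5OH) = 295100 / 46.068 = 6405.7 mol.
Step 1 gives a 1:2 ratio of C2H5OH to CO2, so n(CO2) = 12811 mol.
In step 2 the CO2:CaCO3 ratio is 1:1, so n(CaCO3) = 12811 mol.
Mass of CaCO3 = 12811 × 100.09 = 1.2823 × 10^6 g = 1282 kg.

1282 kg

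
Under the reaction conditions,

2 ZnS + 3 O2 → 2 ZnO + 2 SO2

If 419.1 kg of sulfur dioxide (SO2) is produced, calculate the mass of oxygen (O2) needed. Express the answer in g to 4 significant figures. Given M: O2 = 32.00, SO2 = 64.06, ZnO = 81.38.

314000 g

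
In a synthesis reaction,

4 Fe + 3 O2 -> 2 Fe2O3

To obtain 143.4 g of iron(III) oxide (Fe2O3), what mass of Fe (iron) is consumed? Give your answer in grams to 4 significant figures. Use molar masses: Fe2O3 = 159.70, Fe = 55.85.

100.3 g

n(Fe2O3) = 143.40 g / 159.70 g/mol = 0.89793 mol.
From the equation the Fe2O3:Fe mole ratio is 2:4, so n(Fe) = 0.89793 × 4/2 = 1.7959 mol.
Mass of Fe = 1.7959 mol × 55.85 g/mol = 100.30 g.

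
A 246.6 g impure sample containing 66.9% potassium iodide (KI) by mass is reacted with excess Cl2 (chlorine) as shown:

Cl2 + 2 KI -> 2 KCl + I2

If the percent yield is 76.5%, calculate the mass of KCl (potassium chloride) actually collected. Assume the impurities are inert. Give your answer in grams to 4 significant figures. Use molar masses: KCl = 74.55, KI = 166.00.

Pure KI available = 246.6 g × 0.669 = 164.98 g.
n(KI) = 164.98 g / 166.00 g/mol = 0.99383 mol.
From the equation the KI:KCl mole ratio is 2:2, so n(KCl) = 0.99383 × 2/2 = 0.99383 mol.
Mass of KCl = 0.99383 mol × 74.55 g/mol = 74.090 g.
Actual mass collected = 74.090 g × 0.765 = 56.679 g.

56.68 g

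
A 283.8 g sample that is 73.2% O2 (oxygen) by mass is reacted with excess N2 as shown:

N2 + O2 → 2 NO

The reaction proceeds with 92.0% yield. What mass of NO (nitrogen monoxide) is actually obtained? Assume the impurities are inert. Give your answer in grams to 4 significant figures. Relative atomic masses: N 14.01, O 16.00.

Pure O2 available = 283.8 g × 0.732 = 207.74 g.
M(O2) = 2(16.00) = 32.00 g/mol.
M(NO) = 14.01 + 16.00 = 30.01 g/mol.
n(O2) = 207.74 g / 32.00 g/mol = 6.4919 mol.
From the equation the O2:NO mole ratio is 1:2, so n(NO) = 6.4919 × 2/1 = 12.984 mol.
Mass of NO = 12.984 mol × 30.01 g/mol = 389.65 g.
Actual mass collected = 389.65 g × 0.920 = 358.47 g.

358.5 g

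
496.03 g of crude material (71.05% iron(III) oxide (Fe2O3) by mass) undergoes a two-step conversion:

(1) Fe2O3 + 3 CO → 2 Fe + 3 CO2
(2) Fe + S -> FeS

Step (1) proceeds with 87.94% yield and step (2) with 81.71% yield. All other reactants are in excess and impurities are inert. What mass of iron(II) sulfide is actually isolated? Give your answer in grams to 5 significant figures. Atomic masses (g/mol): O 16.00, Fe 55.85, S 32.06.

278.80 g

Pure Fe2O3 = 496.03 × 0.7105 = 352.429 g.
M(Fe2O3) = 2(55.85) + 3(16.00) = 159.70 g/mol.
M(FeS) = 55.85 + 32.06 = 87.91 g/mol.
n(Fe2O3) = 352.429 / 159.70 = 2.20682 mol.
Step 1 (Fe2O3:Fe = 1:2): theoretical n(Fe) = 4.41364 mol; at 87.94% yield, n(Fe) = 3.88136 mol.
Step 2 (Fe:FeS = 1:1): theoretical n(FeS) = 3.88136 mol, so theoretical mass = 3.88136 × 87.91 = 341.210 g.
At 81.71% yield, actual mass of FeS = 341.210 × 0.8171 = 278.803 g.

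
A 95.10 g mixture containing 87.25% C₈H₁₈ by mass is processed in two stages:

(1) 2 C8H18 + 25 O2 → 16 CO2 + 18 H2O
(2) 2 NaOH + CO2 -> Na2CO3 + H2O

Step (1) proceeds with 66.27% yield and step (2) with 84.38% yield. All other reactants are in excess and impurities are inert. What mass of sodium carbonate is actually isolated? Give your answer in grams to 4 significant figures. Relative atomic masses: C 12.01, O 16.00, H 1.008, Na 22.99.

Pure C8H18 = 95.10 × 0.8725 = 82.975 g.
M(C8H18) = 8(12.01) + 18(1.008) = 114.224 g/mol.
M(Na2CO3) = 2(22.99) + 12.01 + 3(16.00) = 105.99 g/mol.
n(C8H18) = 82.975 / 114.224 = 0.72642 mol.
Step 1 (C8H18:CO2 = 2:16): theoretical n(CO2) = 5.8114 mol; at 66.27% yield, n(CO2) = 3.8512 mol.
Step 2 (CO2:Na2CO3 = 1:1): theoretical n(Na2CO3) = 3.8512 mol, so theoretical mass = 3.8512 × 105.99 = 408.19 g.
At 84.38% yield, actual mass of Na2CO3 = 408.19 × 0.8438 = 344.43 g.

344.4 g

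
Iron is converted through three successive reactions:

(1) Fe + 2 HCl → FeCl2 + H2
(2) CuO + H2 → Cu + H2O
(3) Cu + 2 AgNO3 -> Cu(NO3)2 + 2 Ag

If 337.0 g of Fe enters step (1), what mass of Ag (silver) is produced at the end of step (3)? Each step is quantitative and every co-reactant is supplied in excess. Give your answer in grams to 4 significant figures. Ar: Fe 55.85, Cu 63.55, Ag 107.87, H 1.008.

M(Fe) = 55.85 g/mol.
M(Ag) = 107.87 g/mol.
n(Fe) = 337.0 / 55.85 = 6.0340 mol.
Reaction (1): Fe→H2 ratio 1:1 ⇒ n(H2) = 6.0340 mol.
Reaction (2): H2→Cu ratio 1:1 ⇒ n(Cu) = 6.0340 mol.
Reaction (3): Cu→Ag ratio 1:2 ⇒ n(Ag) = 12.068 mol.
Mass of Ag = 12.068 × 107.87 = 1301.8 g.

1302 g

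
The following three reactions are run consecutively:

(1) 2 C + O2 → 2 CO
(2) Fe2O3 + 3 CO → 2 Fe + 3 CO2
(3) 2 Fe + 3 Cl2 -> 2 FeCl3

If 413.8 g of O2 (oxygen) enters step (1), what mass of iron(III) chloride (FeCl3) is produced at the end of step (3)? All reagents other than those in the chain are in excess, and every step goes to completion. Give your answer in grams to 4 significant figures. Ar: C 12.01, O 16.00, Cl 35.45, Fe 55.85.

2797 g

M(O2) = 2(16.00) = 32.00 g/mol.
M(FeCl3) = 55.85 + 3(35.45) = 162.20 g/mol.
n(O2) = 413.8 / 32.00 = 12.931 mol.
Reaction (1): O2→CO ratio 1:2 ⇒ n(CO) = 25.863 mol.
Reaction (2): CO→Fe ratio 3:2 ⇒ n(Fe) = 17.242 mol.
Reaction (3): Fe→FeCl3 ratio 2:2 ⇒ n(FeCl3) = 17.242 mol.
Mass of FeCl3 = 17.242 × 162.20 = 2796.6 g.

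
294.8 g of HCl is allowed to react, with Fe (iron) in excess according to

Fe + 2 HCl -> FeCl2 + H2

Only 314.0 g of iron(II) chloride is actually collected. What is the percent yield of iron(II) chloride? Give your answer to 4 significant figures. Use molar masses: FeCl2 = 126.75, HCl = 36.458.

61.27 %

n(HCl) = 294.80 g / 36.458 g/mol = 8.0860 mol.
From the equation the HCl:FeCl2 mole ratio is 2:1, so n(FeCl2) = 8.0860 × 1/2 = 4.0430 mol.
Mass of FeCl2 = 4.0430 mol × 126.75 g/mol = 512.45 g.
This is the theoretical yield. Percent yield = 314.0 g / 512.45 g × 100% = 61.274%.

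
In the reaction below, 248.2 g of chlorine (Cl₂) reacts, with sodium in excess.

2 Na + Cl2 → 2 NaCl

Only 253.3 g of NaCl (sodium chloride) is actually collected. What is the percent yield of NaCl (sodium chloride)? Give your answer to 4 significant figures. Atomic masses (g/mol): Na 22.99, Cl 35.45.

61.91 %

M(Cl2) = 2(35.45) = 70.90 g/mol.
M(NaCl) = 22.99 + 35.45 = 58.44 g/mol.
n(Cl2) = 248.20 g / 70.90 g/mol = 3.5007 mol.
From the equation the Cl2:NaCl mole ratio is 1:2, so n(NaCl) = 3.5007 × 2/1 = 7.0014 mol.
Mass of NaCl = 7.0014 mol × 58.44 g/mol = 409.16 g.
This is the theoretical yield. Percent yield = 253.3 g / 409.16 g × 100% = 61.907%.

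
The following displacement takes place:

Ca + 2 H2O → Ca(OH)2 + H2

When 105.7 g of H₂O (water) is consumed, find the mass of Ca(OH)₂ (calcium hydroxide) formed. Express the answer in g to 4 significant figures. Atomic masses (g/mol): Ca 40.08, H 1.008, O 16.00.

M(H2O) = 2(1.008) + 16.00 = 18.016 g/mol.
M(Ca(OH)2) = 40.08 + 2(16.00) + 2(1.008) = 74.096 g/mol.
n(H2O) = 105.70 g / 18.016 g/mol = 5.8670 mol.
From the equation the H2O:Ca(OH)2 mole ratio is 2:1, so n(Ca(OH)2) = 5.8670 × 1/2 = 2.9335 mol.
Mass of Ca(OH)2 = 2.9335 mol × 74.096 g/mol = 217.36 g.

217.4 g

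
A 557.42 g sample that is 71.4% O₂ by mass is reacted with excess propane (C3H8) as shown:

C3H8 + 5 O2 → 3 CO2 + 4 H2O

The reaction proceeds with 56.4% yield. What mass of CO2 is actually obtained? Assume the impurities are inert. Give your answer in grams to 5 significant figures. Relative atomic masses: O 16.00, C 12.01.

185.23 g

Pure O2 available = 557.42 g × 0.714 = 397.998 g.
M(O2) = 2(16.00) = 32.00 g/mol.
M(CO2) = 12.01 + 2(16.00) = 44.01 g/mol.
n(O2) = 397.998 g / 32.00 g/mol = 12.4374 mol.
From the equation the O2:CO2 mole ratio is 5:3, so n(CO2) = 12.4374 × 3/5 = 7.46246 mol.
Mass of CO2 = 7.46246 mol × 44.01 g/mol = 328.423 g.
Actual mass collected = 328.423 g × 0.564 = 185.231 g.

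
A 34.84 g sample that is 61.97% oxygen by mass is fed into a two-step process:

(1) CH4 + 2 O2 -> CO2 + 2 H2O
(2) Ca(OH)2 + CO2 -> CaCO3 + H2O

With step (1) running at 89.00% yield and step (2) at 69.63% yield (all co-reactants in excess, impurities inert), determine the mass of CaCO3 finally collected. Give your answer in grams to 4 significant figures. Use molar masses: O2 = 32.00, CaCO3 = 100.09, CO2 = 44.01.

Pure O2 = 34.84 × 0.6197 = 21.590 g.
n(O2) = 21.590 / 32.00 = 0.67470 mol.
Step 1 (O2:CO2 = 2:1): theoretical n(CO2) = 0.33735 mol; at 89.00% yield, n(CO2) = 0.30024 mol.
Step 2 (CO2:CaCO3 = 1:1): theoretical n(CaCO3) = 0.30024 mol, so theoretical mass = 0.30024 × 100.09 = 30.051 g.
At 69.63% yield, actual mass of CaCO3 = 30.051 × 0.6963 = 20.925 g.

20.92 g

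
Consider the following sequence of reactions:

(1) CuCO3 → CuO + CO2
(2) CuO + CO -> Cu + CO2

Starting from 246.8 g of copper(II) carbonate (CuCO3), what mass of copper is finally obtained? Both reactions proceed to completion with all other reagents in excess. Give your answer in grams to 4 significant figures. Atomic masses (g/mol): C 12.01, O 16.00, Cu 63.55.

126.9 g

M(CuCO3) = 63.55 + 12.01 + 3(16.00) = 123.56 g/mol.
M(Cu) = 63.55 g/mol.
n(CuCO3) = 246.80 / 123.56 = 1.9974 mol.
Step 1 gives a 1:1 ratio of CuCO3 to CuO, so n(CuO) = 1.9974 mol.
In step 2 the CuO:Cu ratio is 1:1, so n(Cu) = 1.9974 mol.
Mass of Cu = 1.9974 × 63.55 = 126.94 g.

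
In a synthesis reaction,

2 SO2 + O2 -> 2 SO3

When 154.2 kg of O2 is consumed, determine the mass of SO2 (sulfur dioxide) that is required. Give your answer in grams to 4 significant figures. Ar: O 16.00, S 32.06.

617400 g

M(O2) = 2(16.00) = 32.00 g/mol.
M(SO2) = 32.06 + 2(16.00) = 64.06 g/mol.
Convert: 154.2 kg = 154200 g.
n(O2) = 154200 g / 32.00 g/mol = 4818.8 mol.
From the equation the O2:SO2 mole ratio is 1:2, so n(SO2) = 4818.8 × 2/1 = 9637.5 mol.
Mass of SO2 = 9637.5 mol × 64.06 g/mol = 617380 g.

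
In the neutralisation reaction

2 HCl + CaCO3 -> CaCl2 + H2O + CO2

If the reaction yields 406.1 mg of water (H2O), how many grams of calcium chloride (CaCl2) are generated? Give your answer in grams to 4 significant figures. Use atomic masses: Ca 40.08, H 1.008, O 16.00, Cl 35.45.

M(H2O) = 2(1.008) + 16.00 = 18.016 g/mol.
M(CaCl2) = 40.08 + 2(35.45) = 110.98 g/mol.
Convert: 406.1 mg = 0.40610 g.
n(H2O) = 0.40610 g / 18.016 g/mol = 0.022541 mol.
From the equation the H2O:CaCl2 mole ratio is 1:1, so n(CaCl2) = 0.022541 × 1/1 = 0.022541 mol.
Mass of CaCl2 = 0.022541 mol × 110.98 g/mol = 2.5016 g.

2.502 g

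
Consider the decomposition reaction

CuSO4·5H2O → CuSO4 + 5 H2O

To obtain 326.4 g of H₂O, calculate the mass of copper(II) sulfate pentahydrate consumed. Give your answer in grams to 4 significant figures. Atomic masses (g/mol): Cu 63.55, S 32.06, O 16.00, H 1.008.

904.7 g

M(H2O) = 2(1.008) + 16.00 = 18.016 g/mol.
M(CuSO4·5H2O) = 63.55 + 32.06 + 9(16.00) + 10(1.008) = 249.69 g/mol.
n(H2O) = 326.40 g / 18.016 g/mol = 18.117 mol.
From the equation the H2O:CuSO4·5H2O mole ratio is 5:1, so n(CuSO4·5H2O) = 18.117 × 1/5 = 3.6234 mol.
Mass of CuSO4·5H2O = 3.6234 mol × 249.69 g/mol = 904.74 g.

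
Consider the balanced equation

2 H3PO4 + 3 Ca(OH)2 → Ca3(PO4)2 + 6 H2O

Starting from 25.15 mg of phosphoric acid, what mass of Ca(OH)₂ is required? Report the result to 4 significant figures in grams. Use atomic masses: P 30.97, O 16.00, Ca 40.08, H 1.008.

0.02852 g

M(H3PO4) = 3(1.008) + 30.97 + 4(16.00) = 97.994 g/mol.
M(Ca(OH)2) = 40.08 + 2(16.00) + 2(1.008) = 74.096 g/mol.
Convert: 25.15 mg = 0.025150 g.
n(H3PO4) = 0.025150 g / 97.994 g/mol = 0.00025665 mol.
From the equation the H3PO4:Ca(OH)2 mole ratio is 2:3, so n(Ca(OH)2) = 0.00025665 × 3/2 = 0.00038497 mol.
Mass of Ca(OH)2 = 0.00038497 mol × 74.096 g/mol = 0.028525 g.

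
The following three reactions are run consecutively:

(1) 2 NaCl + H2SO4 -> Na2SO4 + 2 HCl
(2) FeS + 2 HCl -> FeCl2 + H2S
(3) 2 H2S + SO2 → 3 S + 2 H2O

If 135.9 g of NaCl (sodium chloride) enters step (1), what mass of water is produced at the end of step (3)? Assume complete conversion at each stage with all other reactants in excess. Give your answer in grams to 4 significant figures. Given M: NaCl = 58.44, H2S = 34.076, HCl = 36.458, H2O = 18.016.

20.95 g

n(NaCl) = 135.9 / 58.44 = 2.3255 mol.
Reaction (1): NaCl→HCl ratio 2:2 ⇒ n(HCl) = 2.3255 mol.
Reaction (2): HCl→H2S ratio 2:1 ⇒ n(H2S) = 1.1627 mol.
Reaction (3): H2S→H2O ratio 2:2 ⇒ n(H2O) = 1.1627 mol.
Mass of H2O = 1.1627 × 18.016 = 20.948 g.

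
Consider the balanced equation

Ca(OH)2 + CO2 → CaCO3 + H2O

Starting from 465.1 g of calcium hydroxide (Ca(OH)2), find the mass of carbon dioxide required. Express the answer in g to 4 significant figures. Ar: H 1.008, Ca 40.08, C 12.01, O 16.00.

M(Ca(OH)2) = 40.08 + 2(16.00) + 2(1.008) = 74.096 g/mol.
M(CO2) = 12.01 + 2(16.00) = 44.01 g/mol.
n(Ca(OH)2) = 465.10 g / 74.096 g/mol = 6.2770 mol.
From the equation the Ca(OH)2:CO2 mole ratio is 1:1, so n(CO2) = 6.2770 × 1/1 = 6.2770 mol.
Mass of CO2 = 6.2770 mol × 44.01 g/mol = 276.25 g.

276.3 g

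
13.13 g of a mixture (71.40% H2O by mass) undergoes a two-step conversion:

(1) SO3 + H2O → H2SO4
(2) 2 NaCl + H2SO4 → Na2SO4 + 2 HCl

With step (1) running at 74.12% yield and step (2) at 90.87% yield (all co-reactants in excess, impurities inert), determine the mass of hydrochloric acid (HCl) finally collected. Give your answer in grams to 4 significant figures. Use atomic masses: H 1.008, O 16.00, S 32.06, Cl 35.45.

Pure H2O = 13.13 × 0.7140 = 9.3748 g.
M(H2O) = 2(1.008) + 16.00 = 18.016 g/mol.
M(HCl) = 1.008 + 35.45 = 36.458 g/mol.
n(H2O) = 9.3748 / 18.016 = 0.52036 mol.
Step 1 (H2O:H2SO4 = 1:1): theoretical n(H2SO4) = 0.52036 mol; at 74.12% yield, n(H2SO4) = 0.38569 mol.
Step 2 (H2SO4:HCl = 1:2): theoretical n(HCl) = 0.77138 mol, so theoretical mass = 0.77138 × 36.458 = 28.123 g.
At 90.87% yield, actual mass of HCl = 28.123 × 0.9087 = 25.555 g.

25.56 g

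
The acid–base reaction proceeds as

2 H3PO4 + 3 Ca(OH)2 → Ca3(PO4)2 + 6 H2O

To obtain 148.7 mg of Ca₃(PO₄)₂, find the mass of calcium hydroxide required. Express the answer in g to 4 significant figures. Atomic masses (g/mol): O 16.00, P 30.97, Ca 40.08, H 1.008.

M(Ca3(PO4)2) = 3(40.08) + 2(30.97) + 8(16.00) = 310.18 g/mol.
M(Ca(OH)2) = 40.08 + 2(16.00) + 2(1.008) = 74.096 g/mol.
Convert: 148.7 mg = 0.14870 g.
n(Ca3(PO4)2) = 0.14870 g / 310.18 g/mol = 0.00047940 mol.
From the equation the Ca3(PO4)2:Ca(OH)2 mole ratio is 1:3, so n(Ca(OH)2) = 0.00047940 × 3/1 = 0.0014382 mol.
Mass of Ca(OH)2 = 0.0014382 mol × 74.096 g/mol = 0.10656 g.

0.1066 g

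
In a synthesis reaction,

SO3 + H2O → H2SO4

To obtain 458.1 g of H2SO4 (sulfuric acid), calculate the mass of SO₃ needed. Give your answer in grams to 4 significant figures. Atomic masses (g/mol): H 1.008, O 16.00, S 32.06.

373.9 g

M(H2SO4) = 2(1.008) + 32.06 + 4(16.00) = 98.076 g/mol.
M(SO3) = 32.06 + 3(16.00) = 80.06 g/mol.
n(H2SO4) = 458.10 g / 98.076 g/mol = 4.6709 mol.
From the equation the H2SO4:SO3 mole ratio is 1:1, so n(SO3) = 4.6709 × 1/1 = 4.6709 mol.
Mass of SO3 = 4.6709 mol × 80.06 g/mol = 373.95 g.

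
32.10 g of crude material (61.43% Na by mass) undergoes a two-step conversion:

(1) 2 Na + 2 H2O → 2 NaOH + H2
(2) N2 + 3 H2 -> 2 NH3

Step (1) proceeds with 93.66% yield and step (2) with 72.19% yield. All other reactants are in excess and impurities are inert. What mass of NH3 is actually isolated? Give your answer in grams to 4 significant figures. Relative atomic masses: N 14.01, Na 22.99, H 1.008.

3.293 g

Pure Na = 32.10 × 0.6143 = 19.719 g.
M(Na) = 22.99 g/mol.
M(NH3) = 14.01 + 3(1.008) = 17.034 g/mol.
n(Na) = 19.719 / 22.99 = 0.85772 mol.
Step 1 (Na:H2 = 2:1): theoretical n(H2) = 0.42886 mol; at 93.66% yield, n(H2) = 0.40167 mol.
Step 2 (H2:NH3 = 3:2): theoretical n(NH3) = 0.26778 mol, so theoretical mass = 0.26778 × 17.034 = 4.5614 g.
At 72.19% yield, actual mass of NH3 = 4.5614 × 0.7219 = 3.2929 g.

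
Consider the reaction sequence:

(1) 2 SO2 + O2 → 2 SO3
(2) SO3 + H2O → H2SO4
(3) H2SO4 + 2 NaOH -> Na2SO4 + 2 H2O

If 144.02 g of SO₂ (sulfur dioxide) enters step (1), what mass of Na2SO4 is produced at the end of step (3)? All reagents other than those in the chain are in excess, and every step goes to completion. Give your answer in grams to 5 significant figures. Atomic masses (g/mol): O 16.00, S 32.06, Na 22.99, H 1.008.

319.34 g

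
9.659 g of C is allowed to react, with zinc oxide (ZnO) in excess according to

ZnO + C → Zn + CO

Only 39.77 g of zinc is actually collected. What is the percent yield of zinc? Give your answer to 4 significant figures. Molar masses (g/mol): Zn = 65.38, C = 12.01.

75.63 %

n(C) = 9.6590 g / 12.01 g/mol = 0.80425 mol.
From the equation the C:Zn mole ratio is 1:1, so n(Zn) = 0.80425 × 1/1 = 0.80425 mol.
Mass of Zn = 0.80425 mol × 65.38 g/mol = 52.582 g.
This is the theoretical yield. Percent yield = 39.77 g / 52.582 g × 100% = 75.635%.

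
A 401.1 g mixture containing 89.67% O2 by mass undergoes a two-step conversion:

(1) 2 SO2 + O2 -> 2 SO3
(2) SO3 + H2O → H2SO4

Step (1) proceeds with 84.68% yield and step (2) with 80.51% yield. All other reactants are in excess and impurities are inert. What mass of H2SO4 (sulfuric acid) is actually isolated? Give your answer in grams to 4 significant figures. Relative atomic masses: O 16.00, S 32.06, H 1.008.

1503 g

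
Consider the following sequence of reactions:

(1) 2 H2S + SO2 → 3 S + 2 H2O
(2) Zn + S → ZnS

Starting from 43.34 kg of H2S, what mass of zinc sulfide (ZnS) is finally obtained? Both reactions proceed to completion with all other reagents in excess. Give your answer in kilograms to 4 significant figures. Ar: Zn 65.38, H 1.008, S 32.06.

185.9 kg

M(H2S) = 2(1.008) + 32.06 = 34.076 g/mol.
M(ZnS) = 65.38 + 32.06 = 97.44 g/mol.
43.34 kg = 43340 g.
n(H2S) = 43340 / 34.076 = 1271.9 mol.
Step 1 gives a 2:3 ratio of H2S to S, so n(S) = 1907.8 mol.
In step 2 the S:ZnS ratio is 1:1, so n(ZnS) = 1907.8 mol.
Mass of ZnS = 1907.8 × 97.44 = 185900 g = 185.9 kg.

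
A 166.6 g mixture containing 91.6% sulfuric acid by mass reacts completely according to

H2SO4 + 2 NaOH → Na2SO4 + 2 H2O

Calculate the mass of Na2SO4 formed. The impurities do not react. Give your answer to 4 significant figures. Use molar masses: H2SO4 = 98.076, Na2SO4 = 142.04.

Mass of pure H2SO4 = 166.6 g × 0.916 = 152.61 g.
n(H2SO4) = 152.61 g / 98.076 g/mol = 1.5560 mol.
From the equation the H2SO4:Na2SO4 mole ratio is 1:1, so n(Na2SO4) = 1.5560 × 1/1 = 1.5560 mol.
Mass of Na2SO4 = 1.5560 mol × 142.04 g/mol = 221.01 g.

221.0 g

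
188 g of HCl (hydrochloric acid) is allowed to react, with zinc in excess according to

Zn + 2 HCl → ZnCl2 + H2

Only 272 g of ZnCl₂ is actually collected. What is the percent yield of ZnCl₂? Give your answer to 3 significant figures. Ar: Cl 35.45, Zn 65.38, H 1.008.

77.4 %

M(HCl) = 1.008 + 35.45 = 36.458 g/mol.
M(ZnCl2) = 65.38 + 2(35.45) = 136.28 g/mol.
n(HCl) = 188.0 g / 36.458 g/mol = 5.157 mol.
From the equation the HCl:ZnCl2 mole ratio is 2:1, so n(ZnCl2) = 5.157 × 1/2 = 2.578 mol.
Mass of ZnCl2 = 2.578 mol × 136.28 g/mol = 351.4 g.
This is the theoretical yield. Percent yield = 272 g / 351.4 g × 100% = 77.41%.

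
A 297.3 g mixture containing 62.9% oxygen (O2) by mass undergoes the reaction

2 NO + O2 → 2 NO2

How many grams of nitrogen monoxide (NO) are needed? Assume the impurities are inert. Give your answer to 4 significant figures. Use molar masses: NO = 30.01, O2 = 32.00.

Mass of pure O2 = 297.3 g × 0.629 = 187.00 g.
n(O2) = 187.00 g / 32.00 g/mol = 5.8438 mol.
From the equation the O2:NO mole ratio is 1:2, so n(NO) = 5.8438 × 2/1 = 11.688 mol.
Mass of NO = 11.688 mol × 30.01 g/mol = 350.75 g.

350.7 g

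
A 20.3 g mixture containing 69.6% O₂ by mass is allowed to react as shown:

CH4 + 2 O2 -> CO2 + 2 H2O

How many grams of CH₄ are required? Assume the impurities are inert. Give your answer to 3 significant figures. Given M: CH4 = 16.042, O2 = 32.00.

Mass of pure O2 = 20.3 g × 0.696 = 14.13 g.
n(O2) = 14.13 g / 32.00 g/mol = 0.4415 mol.
From the equation the O2:CH4 mole ratio is 2:1, so n(CH4) = 0.4415 × 1/2 = 0.2208 mol.
Mass of CH4 = 0.2208 mol × 16.042 g/mol = 3.541 g.

3.54 g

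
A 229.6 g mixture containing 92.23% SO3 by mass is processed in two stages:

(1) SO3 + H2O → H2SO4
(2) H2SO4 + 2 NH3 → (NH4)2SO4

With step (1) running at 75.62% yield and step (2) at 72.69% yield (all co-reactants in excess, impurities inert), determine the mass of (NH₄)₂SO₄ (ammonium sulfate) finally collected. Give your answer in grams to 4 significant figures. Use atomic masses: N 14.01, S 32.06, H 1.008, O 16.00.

Pure SO3 = 229.6 × 0.9223 = 211.76 g.
M(SO3) = 32.06 + 3(16.00) = 80.06 g/mol.
M((NH4)2SO4) = 2(14.01) + 8(1.008) + 32.06 + 4(16.00) = 132.144 g/mol.
n(SO3) = 211.76 / 80.06 = 2.6450 mol.
Step 1 (SO3:H2SO4 = 1:1): theoretical n(H2SO4) = 2.6450 mol; at 75.62% yield, n(H2SO4) = 2.0002 mol.
Step 2 (H2SO4:(NH4)2SO4 = 1:1): theoretical n((NH4)2SO4) = 2.0002 mol, so theoretical mass = 2.0002 × 132.144 = 264.31 g.
At 72.69% yield, actual mass of (NH4)2SO4 = 264.31 × 0.7269 = 192.13 g.

192.1 g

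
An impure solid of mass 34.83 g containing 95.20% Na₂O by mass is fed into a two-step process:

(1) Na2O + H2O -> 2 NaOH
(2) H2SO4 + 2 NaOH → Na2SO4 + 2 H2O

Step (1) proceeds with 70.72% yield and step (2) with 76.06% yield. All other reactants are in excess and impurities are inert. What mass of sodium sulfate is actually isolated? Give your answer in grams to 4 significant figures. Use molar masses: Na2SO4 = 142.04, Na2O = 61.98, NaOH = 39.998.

Pure Na2O = 34.83 × 0.9520 = 33.158 g.
n(Na2O) = 33.158 / 61.98 = 0.53498 mol.
Step 1 (Na2O:NaOH = 1:2): theoretical n(NaOH) = 1.0700 mol; at 70.72% yield, n(NaOH) = 0.75668 mol.
Step 2 (NaOH:Na2SO4 = 2:1): theoretical n(Na2SO4) = 0.37834 mol, so theoretical mass = 0.37834 × 142.04 = 53.739 g.
At 76.06% yield, actual mass of Na2SO4 = 53.739 × 0.7606 = 40.874 g.

40.87 g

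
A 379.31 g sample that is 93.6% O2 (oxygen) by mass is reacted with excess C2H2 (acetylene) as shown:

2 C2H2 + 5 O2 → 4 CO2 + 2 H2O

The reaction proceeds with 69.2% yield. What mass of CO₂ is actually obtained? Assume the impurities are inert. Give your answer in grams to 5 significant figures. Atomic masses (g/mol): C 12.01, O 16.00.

270.31 g

Pure O2 available = 379.31 g × 0.936 = 355.034 g.
M(O2) = 2(16.00) = 32.00 g/mol.
M(CO2) = 12.01 + 2(16.00) = 44.01 g/mol.
n(O2) = 355.034 g / 32.00 g/mol = 11.0948 mol.
From the equation the O2:CO2 mole ratio is 5:4, so n(CO2) = 11.0948 × 4/5 = 8.87585 mol.
Mass of CO2 = 8.87585 mol × 44.01 g/mol = 390.626 g.
Actual mass collected = 390.626 g × 0.692 = 270.313 g.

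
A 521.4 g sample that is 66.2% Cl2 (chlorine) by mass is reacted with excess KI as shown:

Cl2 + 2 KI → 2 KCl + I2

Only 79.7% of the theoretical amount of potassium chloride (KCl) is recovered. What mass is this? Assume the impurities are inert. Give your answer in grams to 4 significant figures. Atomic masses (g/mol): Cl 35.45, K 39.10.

578.5 g

Pure Cl2 available = 521.4 g × 0.662 = 345.17 g.
M(Cl2) = 2(35.45) = 70.90 g/mol.
M(KCl) = 39.10 + 35.45 = 74.55 g/mol.
n(Cl2) = 345.17 g / 70.90 g/mol = 4.8684 mol.
From the equation the Cl2:KCl mole ratio is 1:2, so n(KCl) = 4.8684 × 2/1 = 9.7367 mol.
Mass of KCl = 9.7367 mol × 74.55 g/mol = 725.87 g.
Actual mass collected = 725.87 g × 0.797 = 578.52 g.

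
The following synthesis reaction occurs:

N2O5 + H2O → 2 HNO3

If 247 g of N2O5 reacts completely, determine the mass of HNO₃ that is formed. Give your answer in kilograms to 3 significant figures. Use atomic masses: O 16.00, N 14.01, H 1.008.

M(N2O5) = 2(14.01) + 5(16.00) = 108.02 g/mol.
M(HNO3) = 1.008 + 14.01 + 3(16.00) = 63.018 g/mol.
n(N2O5) = 247.0 g / 108.02 g/mol = 2.287 mol.
From the equation the N2O5:HNO3 mole ratio is 1:2, so n(HNO3) = 2.287 × 2/1 = 4.573 mol.
Mass of HNO3 = 4.573 mol × 63.018 g/mol = 288.2 g.
Converting to kg: 288.2 g = 0.288 kg.

0.288 kg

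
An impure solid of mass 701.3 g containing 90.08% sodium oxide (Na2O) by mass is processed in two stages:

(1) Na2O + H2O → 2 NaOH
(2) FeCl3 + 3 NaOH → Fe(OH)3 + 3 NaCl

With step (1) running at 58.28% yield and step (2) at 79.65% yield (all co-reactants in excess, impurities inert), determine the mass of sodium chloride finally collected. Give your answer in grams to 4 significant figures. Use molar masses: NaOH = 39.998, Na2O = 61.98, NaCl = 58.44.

Pure Na2O = 701.3 × 0.9008 = 631.73 g.
n(Na2O) = 631.73 / 61.98 = 10.192 mol.
Step 1 (Na2O:NaOH = 1:2): theoretical n(NaOH) = 20.385 mol; at 58.28% yield, n(NaOH) = 11.880 mol.
Step 2 (NaOH:NaCl = 3:3): theoretical n(NaCl) = 11.880 mol, so theoretical mass = 11.880 × 58.44 = 694.29 g.
At 79.65% yield, actual mass of NaCl = 694.29 × 0.7965 = 553.00 g.

553.0 g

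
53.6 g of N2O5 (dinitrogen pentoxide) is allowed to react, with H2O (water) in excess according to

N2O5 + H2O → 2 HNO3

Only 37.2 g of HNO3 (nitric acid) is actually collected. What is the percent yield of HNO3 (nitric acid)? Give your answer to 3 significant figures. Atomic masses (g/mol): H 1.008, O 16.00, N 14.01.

59.5 %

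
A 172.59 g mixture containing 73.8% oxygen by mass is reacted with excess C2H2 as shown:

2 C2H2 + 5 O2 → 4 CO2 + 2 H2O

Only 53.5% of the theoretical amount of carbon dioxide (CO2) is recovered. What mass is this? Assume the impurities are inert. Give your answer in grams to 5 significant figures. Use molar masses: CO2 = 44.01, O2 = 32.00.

Pure O2 available = 172.59 g × 0.738 = 127.371 g.
n(O2) = 127.371 g / 32.00 g/mol = 3.98036 mol.
From the equation the O2:CO2 mole ratio is 5:4, so n(CO2) = 3.98036 × 4/5 = 3.18429 mol.
Mass of CO2 = 3.18429 mol × 44.01 g/mol = 140.140 g.
Actual mass collected = 140.140 g × 0.535 = 74.9751 g.

74.975 g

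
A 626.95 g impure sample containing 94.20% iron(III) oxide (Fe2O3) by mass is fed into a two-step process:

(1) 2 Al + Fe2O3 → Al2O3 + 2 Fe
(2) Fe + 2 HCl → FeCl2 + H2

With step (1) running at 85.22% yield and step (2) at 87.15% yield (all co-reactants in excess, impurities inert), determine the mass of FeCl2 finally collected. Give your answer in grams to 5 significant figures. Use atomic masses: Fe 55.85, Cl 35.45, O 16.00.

Pure Fe2O3 = 626.95 × 0.9420 = 590.587 g.
M(Fe2O3) = 2(55.85) + 3(16.00) = 159.70 g/mol.
M(FeCl2) = 55.85 + 2(35.45) = 126.75 g/mol.
n(Fe2O3) = 590.587 / 159.70 = 3.69810 mol.
Step 1 (Fe2O3:Fe = 1:2): theoretical n(Fe) = 7.39620 mol; at 85.22% yield, n(Fe) = 6.30305 mol.
Step 2 (Fe:FeCl2 = 1:1): theoretical n(FeCl2) = 6.30305 mol, so theoretical mass = 6.30305 × 126.75 = 798.911 g.
At 87.15% yield, actual mass of FeCl2 = 798.911 × 0.8715 = 696.251 g.

696.25 g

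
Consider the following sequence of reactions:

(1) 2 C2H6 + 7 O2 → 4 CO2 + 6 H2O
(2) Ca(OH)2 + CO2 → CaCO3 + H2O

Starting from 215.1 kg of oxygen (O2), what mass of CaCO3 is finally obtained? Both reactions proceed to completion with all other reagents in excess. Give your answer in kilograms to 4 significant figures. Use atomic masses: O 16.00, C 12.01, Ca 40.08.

M(O2) = 2(16.00) = 32.00 g/mol.
M(CaCO3) = 40.08 + 12.01 + 3(16.00) = 100.09 g/mol.
215.1 kg = 215100 g.
n(O2) = 215100 / 32.00 = 6721.9 mol.
Step 1 gives a 7:4 ratio of O2 to CO2, so n(CO2) = 3841.1 mol.
In step 2 the CO2:CaCO3 ratio is 1:1, so n(CaCO3) = 3841.1 mol.
Mass of CaCO3 = 3841.1 × 100.09 = 384450 g = 384.5 kg.

384.5 kg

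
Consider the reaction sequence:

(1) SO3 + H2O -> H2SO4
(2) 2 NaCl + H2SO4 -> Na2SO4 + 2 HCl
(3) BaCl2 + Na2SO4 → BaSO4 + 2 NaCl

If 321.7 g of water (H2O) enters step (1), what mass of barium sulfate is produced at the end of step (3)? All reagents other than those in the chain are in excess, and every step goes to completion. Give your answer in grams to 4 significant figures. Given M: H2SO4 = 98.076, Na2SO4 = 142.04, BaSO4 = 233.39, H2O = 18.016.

n(H2O) = 321.7 / 18.016 = 17.856 mol.
Reaction (1): H2O→H2SO4 ratio 1:1 ⇒ n(H2SO4) = 17.856 mol.
Reaction (2): H2SO4→Na2SO4 ratio 1:1 ⇒ n(Na2SO4) = 17.856 mol.
Reaction (3): Na2SO4→BaSO4 ratio 1:1 ⇒ n(BaSO4) = 17.856 mol.
Mass of BaSO4 = 17.856 × 233.39 = 4167.5 g.

4167 g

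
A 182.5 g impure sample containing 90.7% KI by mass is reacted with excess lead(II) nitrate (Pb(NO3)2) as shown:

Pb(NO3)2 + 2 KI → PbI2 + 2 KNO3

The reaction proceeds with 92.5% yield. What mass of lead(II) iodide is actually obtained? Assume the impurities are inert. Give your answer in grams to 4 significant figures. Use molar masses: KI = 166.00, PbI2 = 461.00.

212.6 g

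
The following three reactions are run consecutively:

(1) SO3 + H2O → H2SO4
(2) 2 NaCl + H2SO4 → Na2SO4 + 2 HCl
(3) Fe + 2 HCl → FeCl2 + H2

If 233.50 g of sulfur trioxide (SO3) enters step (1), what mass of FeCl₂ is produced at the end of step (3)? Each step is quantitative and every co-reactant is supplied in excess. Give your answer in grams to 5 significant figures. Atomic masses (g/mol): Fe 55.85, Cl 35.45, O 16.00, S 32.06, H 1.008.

M(SO3) = 32.06 + 3(16.00) = 80.06 g/mol.
M(FeCl2) = 55.85 + 2(35.45) = 126.75 g/mol.
n(SO3) = 233.50 / 80.06 = 2.91656 mol.
Reaction (1): SO3→H2SO4 ratio 1:1 ⇒ n(H2SO4) = 2.91656 mol.
Reaction (2): H2SO4→HCl ratio 1:2 ⇒ n(HCl) = 5.83313 mol.
Reaction (3): HCl→FeCl2 ratio 2:1 ⇒ n(FeCl2) = 2.91656 mol.
Mass of FeCl2 = 2.91656 × 126.75 = 369.674 g.

369.67 g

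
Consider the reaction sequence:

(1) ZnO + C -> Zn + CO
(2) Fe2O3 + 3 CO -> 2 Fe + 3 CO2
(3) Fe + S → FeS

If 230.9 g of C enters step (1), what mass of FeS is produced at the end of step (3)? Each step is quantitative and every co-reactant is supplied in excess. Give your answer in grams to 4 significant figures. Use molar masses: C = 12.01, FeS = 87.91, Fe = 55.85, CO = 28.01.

1127 g

n(C) = 230.9 / 12.01 = 19.226 mol.
Reaction (1): C→CO ratio 1:1 ⇒ n(CO) = 19.226 mol.
Reaction (2): CO→Fe ratio 3:2 ⇒ n(Fe) = 12.817 mol.
Reaction (3): Fe→FeS ratio 1:1 ⇒ n(FeS) = 12.817 mol.
Mass of FeS = 12.817 × 87.91 = 1126.8 g.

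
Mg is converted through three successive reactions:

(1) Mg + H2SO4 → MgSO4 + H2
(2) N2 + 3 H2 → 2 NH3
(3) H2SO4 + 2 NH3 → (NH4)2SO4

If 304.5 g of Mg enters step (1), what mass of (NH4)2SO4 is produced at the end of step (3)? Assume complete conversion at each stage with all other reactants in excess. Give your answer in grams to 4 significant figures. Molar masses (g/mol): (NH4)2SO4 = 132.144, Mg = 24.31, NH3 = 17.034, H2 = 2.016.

551.7 g

n(Mg) = 304.5 / 24.31 = 12.526 mol.
Reaction (1): Mg→H2 ratio 1:1 ⇒ n(H2) = 12.526 mol.
Reaction (2): H2→NH3 ratio 3:2 ⇒ n(NH3) = 8.3505 mol.
Reaction (3): NH3→(NH4)2SO4 ratio 2:1 ⇒ n((NH4)2SO4) = 4.1752 mol.
Mass of (NH4)2SO4 = 4.1752 × 132.144 = 551.73 g.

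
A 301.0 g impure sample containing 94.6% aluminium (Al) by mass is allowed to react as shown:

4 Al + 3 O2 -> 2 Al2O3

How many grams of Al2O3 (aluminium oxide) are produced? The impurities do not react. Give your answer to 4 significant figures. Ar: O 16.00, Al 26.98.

538.0 g

Mass of pure Al = 301.0 g × 0.946 = 284.75 g.
M(Al) = 26.98 g/mol.
M(Al2O3) = 2(26.98) + 3(16.00) = 101.96 g/mol.
n(Al) = 284.75 g / 26.98 g/mol = 10.554 mol.
From the equation the Al:Al2O3 mole ratio is 4:2, so n(Al2O3) = 10.554 × 2/4 = 5.2770 mol.
Mass of Al2O3 = 5.2770 mol × 101.96 g/mol = 538.04 g.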